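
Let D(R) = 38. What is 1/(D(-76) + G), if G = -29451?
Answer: -1/29413 ≈ -3.3999e-5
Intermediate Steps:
1/(D(-76) + G) = 1/(38 - 29451) = 1/(-29413) = -1/29413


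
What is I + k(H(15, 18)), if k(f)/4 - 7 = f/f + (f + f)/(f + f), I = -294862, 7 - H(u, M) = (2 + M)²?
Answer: -294826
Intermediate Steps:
H(u, M) = 7 - (2 + M)²
k(f) = 36 (k(f) = 28 + 4*(f/f + (f + f)/(f + f)) = 28 + 4*(1 + (2*f)/((2*f))) = 28 + 4*(1 + (2*f)*(1/(2*f))) = 28 + 4*(1 + 1) = 28 + 4*2 = 28 + 8 = 36)
I + k(H(15, 18)) = -294862 + 36 = -294826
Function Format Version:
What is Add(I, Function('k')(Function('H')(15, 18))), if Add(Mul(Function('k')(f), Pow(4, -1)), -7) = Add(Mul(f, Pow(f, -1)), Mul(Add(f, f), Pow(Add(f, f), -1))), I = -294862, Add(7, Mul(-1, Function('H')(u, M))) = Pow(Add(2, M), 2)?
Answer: -294826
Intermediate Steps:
Function('H')(u, M) = Add(7, Mul(-1, Pow(Add(2, M), 2)))
Function('k')(f) = 36 (Function('k')(f) = Add(28, Mul(4, Add(Mul(f, Pow(f, -1)), Mul(Add(f, f), Pow(Add(f, f), -1))))) = Add(28, Mul(4, Add(1, Mul(Mul(2, f), Pow(Mul(2, f), -1))))) = Add(28, Mul(4, Add(1, Mul(Mul(2, f), Mul(Rational(1, 2), Pow(f, -1)))))) = Add(28, Mul(4, Add(1, 1))) = Add(28, Mul(4, 2)) = Add(28, 8) = 36)
Add(I, Function('k')(Function('H')(15, 18))) = Add(-294862, 36) = -294826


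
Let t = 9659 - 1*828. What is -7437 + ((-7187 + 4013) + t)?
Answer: -1780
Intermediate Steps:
t = 8831 (t = 9659 - 828 = 8831)
-7437 + ((-7187 + 4013) + t) = -7437 + ((-7187 + 4013) + 8831) = -7437 + (-3174 + 8831) = -7437 + 5657 = -1780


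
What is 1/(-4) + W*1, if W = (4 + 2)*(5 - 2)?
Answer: 71/4 ≈ 17.750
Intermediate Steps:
W = 18 (W = 6*3 = 18)
1/(-4) + W*1 = 1/(-4) + 18*1 = -¼ + 18 = 71/4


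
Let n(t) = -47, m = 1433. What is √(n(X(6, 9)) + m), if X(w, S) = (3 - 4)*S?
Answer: 3*√154 ≈ 37.229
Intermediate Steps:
X(w, S) = -S
√(n(X(6, 9)) + m) = √(-47 + 1433) = √1386 = 3*√154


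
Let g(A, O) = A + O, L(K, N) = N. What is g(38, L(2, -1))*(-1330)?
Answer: -49210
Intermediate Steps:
g(38, L(2, -1))*(-1330) = (38 - 1)*(-1330) = 37*(-1330) = -49210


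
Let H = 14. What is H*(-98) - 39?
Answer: -1411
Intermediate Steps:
H*(-98) - 39 = 14*(-98) - 39 = -1372 - 39 = -1411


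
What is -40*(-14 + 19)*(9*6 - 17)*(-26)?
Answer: 192400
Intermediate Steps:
-40*(-14 + 19)*(9*6 - 17)*(-26) = -200*(54 - 17)*(-26) = -200*37*(-26) = -40*185*(-26) = -7400*(-26) = 192400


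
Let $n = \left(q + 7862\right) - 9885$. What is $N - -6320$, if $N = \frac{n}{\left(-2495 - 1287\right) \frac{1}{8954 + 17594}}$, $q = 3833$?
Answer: $- \frac{12074820}{1891} \approx -6385.4$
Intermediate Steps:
$n = 1810$ ($n = \left(3833 + 7862\right) - 9885 = 11695 - 9885 = 1810$)
$N = - \frac{24025940}{1891}$ ($N = \frac{1810}{\left(-2495 - 1287\right) \frac{1}{8954 + 17594}} = \frac{1810}{\left(-3782\right) \frac{1}{26548}} = \frac{1810}{- \frac{1891}{13274}} = 1810 \left(- \frac{13274}{1891}\right) = - \frac{24025940}{1891} \approx -12705.0$)
$N - -6320 = - \frac{24025940}{1891} - -6320 = - \frac{24025940}{1891} + 6320 = - \frac{12074820}{1891}$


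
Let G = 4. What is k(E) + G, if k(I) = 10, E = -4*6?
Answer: 14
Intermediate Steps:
E = -24
k(E) + G = 10 + 4 = 14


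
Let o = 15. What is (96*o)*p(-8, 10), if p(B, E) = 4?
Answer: 5760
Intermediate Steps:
(96*o)*p(-8, 10) = (96*15)*4 = 1440*4 = 5760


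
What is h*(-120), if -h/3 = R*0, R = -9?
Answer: 0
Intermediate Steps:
h = 0 (h = -(-27)*0 = -3*0 = 0)
h*(-120) = 0*(-120) = 0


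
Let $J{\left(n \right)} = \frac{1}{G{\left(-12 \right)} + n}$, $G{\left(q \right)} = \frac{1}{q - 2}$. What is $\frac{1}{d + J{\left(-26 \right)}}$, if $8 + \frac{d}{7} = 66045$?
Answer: $\frac{365}{168724521} \approx 2.1633 \cdot 10^{-6}$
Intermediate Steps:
$d = 462259$ ($d = -56 + 7 \cdot 66045 = -56 + 462315 = 462259$)
$G{\left(q \right)} = \frac{1}{-2 + q}$
$J{\left(n \right)} = \frac{1}{- \frac{1}{14} + n}$ ($J{\left(n \right)} = \frac{1}{\frac{1}{-2 - 12} + n} = \frac{1}{\frac{1}{-14} + n} = \frac{1}{- \frac{1}{14} + n}$)
$\frac{1}{d + J{\left(-26 \right)}} = \frac{1}{462259 + \frac{14}{-1 + 14 \left(-26\right)}} = \frac{1}{462259 + \frac{14}{-1 - 364}} = \frac{1}{462259 + \frac{14}{-365}} = \frac{1}{462259 + 14 \left(- \frac{1}{365}\right)} = \frac{1}{462259 - \frac{14}{365}} = \frac{1}{\frac{168724521}{365}} = \frac{365}{168724521}$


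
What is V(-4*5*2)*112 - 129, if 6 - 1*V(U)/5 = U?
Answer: 25631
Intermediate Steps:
V(U) = 30 - 5*U
V(-4*5*2)*112 - 129 = (30 - 5*(-4*5)*2)*112 - 129 = (30 - (-100)*2)*112 - 129 = (30 - 5*(-40))*112 - 129 = (30 + 200)*112 - 129 = 230*112 - 129 = 25760 - 129 = 25631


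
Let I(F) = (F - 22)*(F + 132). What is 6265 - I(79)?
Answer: -5762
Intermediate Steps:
I(F) = (-22 + F)*(132 + F)
6265 - I(79) = 6265 - (-2904 + 79² + 110*79) = 6265 - (-2904 + 6241 + 8690) = 6265 - 1*12027 = 6265 - 12027 = -5762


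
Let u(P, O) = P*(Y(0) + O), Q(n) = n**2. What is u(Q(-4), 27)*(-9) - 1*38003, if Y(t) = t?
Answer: -41891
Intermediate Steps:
u(P, O) = O*P (u(P, O) = P*(0 + O) = P*O = O*P)
u(Q(-4), 27)*(-9) - 1*38003 = (27*(-4)**2)*(-9) - 1*38003 = (27*16)*(-9) - 38003 = 432*(-9) - 38003 = -3888 - 38003 = -41891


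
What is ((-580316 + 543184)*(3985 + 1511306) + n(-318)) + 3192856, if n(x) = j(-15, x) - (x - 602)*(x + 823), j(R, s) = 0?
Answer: -56262127956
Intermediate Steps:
n(x) = -(-602 + x)*(823 + x) (n(x) = 0 - (x - 602)*(x + 823) = 0 - (-602 + x)*(823 + x) = -(-602 + x)*(823 + x))
((-580316 + 543184)*(3985 + 1511306) + n(-318)) + 3192856 = ((-580316 + 543184)*(3985 + 1511306) + (495446 - 1*(-318)² - 221*(-318))) + 3192856 = (-37132*1515291 + (495446 - 1*101124 + 70278)) + 3192856 = (-56265785412 + (495446 - 101124 + 70278)) + 3192856 = (-56265785412 + 464600) + 3192856 = -56265320812 + 3192856 = -56262127956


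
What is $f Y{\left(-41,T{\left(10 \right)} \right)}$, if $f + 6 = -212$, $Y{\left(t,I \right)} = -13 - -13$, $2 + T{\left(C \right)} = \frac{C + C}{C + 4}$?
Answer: $0$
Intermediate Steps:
$T{\left(C \right)} = -2 + \frac{2 C}{4 + C}$ ($T{\left(C \right)} = -2 + \frac{C + C}{C + 4} = -2 + \frac{2 C}{4 + C}$)
$Y{\left(t,I \right)} = 0$ ($Y{\left(t,I \right)} = -13 + 13 = 0$)
$f = -218$ ($f = -6 - 212 = -218$)
$f Y{\left(-41,T{\left(10 \right)} \right)} = \left(-218\right) 0 = 0$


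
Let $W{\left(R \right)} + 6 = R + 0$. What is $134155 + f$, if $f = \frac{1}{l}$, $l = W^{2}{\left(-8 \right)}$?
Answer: $\frac{26294381}{196} \approx 1.3416 \cdot 10^{5}$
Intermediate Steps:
$W{\left(R \right)} = -6 + R$ ($W{\left(R \right)} = -6 + \left(R + 0\right) = -6 + R$)
$l = 196$ ($l = \left(-6 - 8\right)^{2} = \left(-14\right)^{2} = 196$)
$f = \frac{1}{196} \approx 0.005102$
$134155 + f = 134155 + \frac{1}{196} = \frac{26294381}{196}$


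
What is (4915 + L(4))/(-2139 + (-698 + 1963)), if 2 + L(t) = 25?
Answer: -2469/437 ≈ -5.6499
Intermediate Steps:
L(t) = 23 (L(t) = -2 + 25 = 23)
(4915 + L(4))/(-2139 + (-698 + 1963)) = (4915 + 23)/(-2139 + (-698 + 1963)) = 4938/(-2139 + 1265) = 4938/(-874) = 4938*(-1/874) = -2469/437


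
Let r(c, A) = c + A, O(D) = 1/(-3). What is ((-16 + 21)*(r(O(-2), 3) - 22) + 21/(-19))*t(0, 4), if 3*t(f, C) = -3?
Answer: 5573/57 ≈ 97.772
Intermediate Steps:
t(f, C) = -1 (t(f, C) = (⅓)*(-3) = -1)
O(D) = -⅓
r(c, A) = A + c
((-16 + 21)*(r(O(-2), 3) - 22) + 21/(-19))*t(0, 4) = ((-16 + 21)*((3 - ⅓) - 22) + 21/(-19))*(-1) = (5*(8/3 - 22) + 21*(-1/19))*(-1) = (5*(-58/3) - 21/19)*(-1) = (-290/3 - 21/19)*(-1) = -5573/57*(-1) = 5573/57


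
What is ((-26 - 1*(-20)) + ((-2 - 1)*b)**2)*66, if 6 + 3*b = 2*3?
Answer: -396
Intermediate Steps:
b = 0 (b = -2 + (2*3)/3 = -2 + (1/3)*6 = -2 + 2 = 0)
((-26 - 1*(-20)) + ((-2 - 1)*b)**2)*66 = ((-26 - 1*(-20)) + ((-2 - 1)*0)**2)*66 = ((-26 + 20) + (-3*0)**2)*66 = (-6 + 0**2)*66 = (-6 + 0)*66 = -6*66 = -396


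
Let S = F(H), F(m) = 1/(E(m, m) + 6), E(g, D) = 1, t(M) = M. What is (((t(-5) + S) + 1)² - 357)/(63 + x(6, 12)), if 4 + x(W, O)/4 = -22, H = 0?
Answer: 16764/2009 ≈ 8.3445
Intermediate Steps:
x(W, O) = -104 (x(W, O) = -16 + 4*(-22) = -16 - 88 = -104)
F(m) = ⅐ (F(m) = 1/(1 + 6) = 1/7 = ⅐)
S = ⅐ ≈ 0.14286
(((t(-5) + S) + 1)² - 357)/(63 + x(6, 12)) = (((-5 + ⅐) + 1)² - 357)/(63 - 104) = ((-34/7 + 1)² - 357)/(-41) = ((-27/7)² - 357)*(-1/41) = (729/49 - 357)*(-1/41) = -16764/49*(-1/41) = 16764/2009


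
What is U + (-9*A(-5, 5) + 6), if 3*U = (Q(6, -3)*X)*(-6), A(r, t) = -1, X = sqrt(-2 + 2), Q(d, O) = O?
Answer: 15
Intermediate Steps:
X = 0 (X = sqrt(0) = 0)
U = 0 (U = (-3*0*(-6))/3 = (0*(-6))/3 = (1/3)*0 = 0)
U + (-9*A(-5, 5) + 6) = 0 + (-9*(-1) + 6) = 0 + (9 + 6) = 0 + 15 = 15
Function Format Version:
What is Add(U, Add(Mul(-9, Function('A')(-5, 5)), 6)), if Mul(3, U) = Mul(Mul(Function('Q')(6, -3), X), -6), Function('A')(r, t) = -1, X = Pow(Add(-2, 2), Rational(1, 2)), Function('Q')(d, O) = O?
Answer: 15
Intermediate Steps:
X = 0 (X = Pow(0, Rational(1, 2)) = 0)
U = 0 (U = Mul(Rational(1, 3), Mul(Mul(-3, 0), -6)) = Mul(Rational(1, 3), Mul(0, -6)) = Mul(Rational(1, 3), 0) = 0)
Add(U, Add(Mul(-9, Function('A')(-5, 5)), 6)) = Add(0, Add(Mul(-9, -1), 6)) = Add(0, Add(9, 6)) = Add(0, 15) = 15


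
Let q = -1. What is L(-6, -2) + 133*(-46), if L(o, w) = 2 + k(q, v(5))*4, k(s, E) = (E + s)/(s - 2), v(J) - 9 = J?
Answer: -18400/3 ≈ -6133.3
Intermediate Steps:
v(J) = 9 + J
k(s, E) = (E + s)/(-2 + s)
L(o, w) = -46/3 (L(o, w) = 2 + (((9 + 5) - 1)/(-2 - 1))*4 = 2 + ((14 - 1)/(-3))*4 = 2 - ⅓*13*4 = 2 - 13/3*4 = 2 - 52/3 = -46/3)
L(-6, -2) + 133*(-46) = -46/3 + 133*(-46) = -46/3 - 6118 = -18400/3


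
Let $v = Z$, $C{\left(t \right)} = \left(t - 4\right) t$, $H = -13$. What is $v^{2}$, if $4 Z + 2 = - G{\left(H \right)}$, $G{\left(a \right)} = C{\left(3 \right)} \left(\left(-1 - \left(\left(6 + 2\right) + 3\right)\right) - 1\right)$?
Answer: $\frac{1681}{16} \approx 105.06$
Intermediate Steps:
$C{\left(t \right)} = t \left(-4 + t\right)$ ($C{\left(t \right)} = \left(-4 + t\right) t = t \left(-4 + t\right)$)
$G{\left(a \right)} = 39$ ($G{\left(a \right)} = 3 \left(-4 + 3\right) \left(\left(-1 - \left(\left(6 + 2\right) + 3\right)\right) - 1\right) = 3 \left(-1\right) \left(\left(-1 - \left(8 + 3\right)\right) - 1\right) = - 3 \left(\left(-1 - 11\right) - 1\right) = - 3 \left(-12 - 1\right) = \left(-3\right) \left(-13\right) = 39$)
$Z = - \frac{41}{4}$ ($Z = - \frac{1}{2} + \frac{\left(-1\right) 39}{4} = - \frac{1}{2} + \frac{1}{4} \left(-39\right) = - \frac{1}{2} - \frac{39}{4} = - \frac{41}{4} \approx -10.25$)
$v = - \frac{41}{4} \approx -10.25$
$v^{2} = \left(- \frac{41}{4}\right)^{2} = \frac{1681}{16}$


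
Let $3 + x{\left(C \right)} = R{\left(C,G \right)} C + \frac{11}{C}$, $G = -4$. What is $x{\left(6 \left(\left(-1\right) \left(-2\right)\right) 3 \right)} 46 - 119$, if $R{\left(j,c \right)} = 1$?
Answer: $\frac{25435}{18} \approx 1413.1$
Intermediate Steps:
$x{\left(C \right)} = -3 + C + \frac{11}{C}$ ($x{\left(C \right)} = -3 + \left(1 C + \frac{11}{C}\right) = -3 + \left(C + \frac{11}{C}\right) = -3 + C + \frac{11}{C}$)
$x{\left(6 \left(\left(-1\right) \left(-2\right)\right) 3 \right)} 46 - 119 = \left(-3 + 6 \left(\left(-1\right) \left(-2\right)\right) 3 + \frac{11}{6 \left(\left(-1\right) \left(-2\right)\right) 3}\right) 46 - 119 = \left(-3 + 6 \cdot 2 \cdot 3 + \frac{11}{6 \cdot 2 \cdot 3}\right) 46 - 119 = \left(-3 + 12 \cdot 3 + \frac{11}{12 \cdot 3}\right) 46 - 119 = \left(-3 + 36 + \frac{11}{36}\right) 46 - 119 = \frac{1199}{36} \cdot 46 - 119 = \frac{27577}{18} - 119 = \frac{25435}{18}$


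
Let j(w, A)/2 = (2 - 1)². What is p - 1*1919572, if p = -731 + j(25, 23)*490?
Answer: -1919323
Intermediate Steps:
j(w, A) = 2 (j(w, A) = 2*(2 - 1)² = 2*1² = 2*1 = 2)
p = 249 (p = -731 + 2*490 = -731 + 980 = 249)
p - 1*1919572 = 249 - 1*1919572 = 249 - 1919572 = -1919323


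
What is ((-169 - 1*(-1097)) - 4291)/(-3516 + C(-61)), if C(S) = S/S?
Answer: 177/185 ≈ 0.95676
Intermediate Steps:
C(S) = 1
((-169 - 1*(-1097)) - 4291)/(-3516 + C(-61)) = ((-169 - 1*(-1097)) - 4291)/(-3516 + 1) = ((-169 + 1097) - 4291)/(-3515) = (928 - 4291)*(-1/3515) = -3363*(-1/3515) = 177/185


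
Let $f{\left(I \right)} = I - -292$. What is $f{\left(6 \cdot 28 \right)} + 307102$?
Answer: $307562$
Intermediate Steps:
$f{\left(I \right)} = 292 + I$ ($f{\left(I \right)} = I + 292 = 292 + I$)
$f{\left(6 \cdot 28 \right)} + 307102 = \left(292 + 6 \cdot 28\right) + 307102 = \left(292 + 168\right) + 307102 = 460 + 307102 = 307562$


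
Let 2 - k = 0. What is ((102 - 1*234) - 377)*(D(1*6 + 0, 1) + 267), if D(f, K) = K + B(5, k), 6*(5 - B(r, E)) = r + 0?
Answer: -831197/6 ≈ -1.3853e+5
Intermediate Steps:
k = 2 (k = 2 - 1*0 = 2 + 0 = 2)
B(r, E) = 5 - r/6 (B(r, E) = 5 - (r + 0)/6 = 5 - r/6)
D(f, K) = 25/6 + K (D(f, K) = K + (5 - 1/6*5) = K + (5 - 5/6) = K + 25/6 = 25/6 + K)
((102 - 1*234) - 377)*(D(1*6 + 0, 1) + 267) = ((102 - 1*234) - 377)*((25/6 + 1) + 267) = ((102 - 234) - 377)*(31/6 + 267) = (-132 - 377)*(1633/6) = -509*1633/6 = -831197/6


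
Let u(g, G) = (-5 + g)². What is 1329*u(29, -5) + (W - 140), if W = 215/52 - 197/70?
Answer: 1392964883/1820 ≈ 7.6537e+5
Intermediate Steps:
W = 2403/1820 (W = 215*(1/52) - 197*1/70 = 215/52 - 197/70 = 2403/1820 ≈ 1.3203)
1329*u(29, -5) + (W - 140) = 1329*(-5 + 29)² + (2403/1820 - 140) = 1329*24² - 252397/1820 = 1329*576 - 252397/1820 = 765504 - 252397/1820 = 1392964883/1820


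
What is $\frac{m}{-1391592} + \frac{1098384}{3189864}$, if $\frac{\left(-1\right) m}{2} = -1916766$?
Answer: $- \frac{37152581015}{15413157026} \approx -2.4104$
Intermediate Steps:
$m = 3833532$ ($m = \left(-2\right) \left(-1916766\right) = 3833532$)
$\frac{m}{-1391592} + \frac{1098384}{3189864} = \frac{3833532}{-1391592} + \frac{1098384}{3189864} = 3833532 \left(- \frac{1}{1391592}\right) + 1098384 \cdot \frac{1}{3189864} = - \frac{319461}{115966} + \frac{45766}{132911} = - \frac{37152581015}{15413157026}$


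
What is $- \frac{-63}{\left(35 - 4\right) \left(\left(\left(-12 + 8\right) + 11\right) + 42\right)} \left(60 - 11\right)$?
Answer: $\frac{63}{31} \approx 2.0323$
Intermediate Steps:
$- \frac{-63}{\left(35 - 4\right) \left(\left(\left(-12 + 8\right) + 11\right) + 42\right)} \left(60 - 11\right) = - \frac{-63}{31 \left(\left(-4 + 11\right) + 42\right)} \left(60 - 11\right) = - \frac{-63}{31 \left(7 + 42\right)} 49 = - \frac{-63}{31 \cdot 49} \cdot 49 = - \frac{-63}{1519} \cdot 49 = \left(-1\right) \left(- \frac{9}{217}\right) 49 = \frac{9}{217} \cdot 49 = \frac{63}{31}$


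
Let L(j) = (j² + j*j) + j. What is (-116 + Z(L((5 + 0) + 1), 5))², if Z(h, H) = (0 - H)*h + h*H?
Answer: 13456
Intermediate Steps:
L(j) = j + 2*j² (L(j) = (j² + j²) + j = 2*j² + j = j + 2*j²)
Z(h, H) = 0 (Z(h, H) = (-H)*h + H*h = -H*h + H*h = 0)
(-116 + Z(L((5 + 0) + 1), 5))² = (-116 + 0)² = (-116)² = 13456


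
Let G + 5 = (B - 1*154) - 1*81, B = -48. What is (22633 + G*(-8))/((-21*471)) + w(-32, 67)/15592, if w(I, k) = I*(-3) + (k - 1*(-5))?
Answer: -48394502/19277559 ≈ -2.5104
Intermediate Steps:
w(I, k) = 5 + k - 3*I (w(I, k) = -3*I + (k + 5) = -3*I + (5 + k) = 5 + k - 3*I)
G = -288 (G = -5 + ((-48 - 1*154) - 1*81) = -5 + ((-48 - 154) - 81) = -5 + (-202 - 81) = -5 - 283 = -288)
(22633 + G*(-8))/((-21*471)) + w(-32, 67)/15592 = (22633 - 288*(-8))/((-21*471)) + (5 + 67 - 3*(-32))/15592 = (22633 + 2304)/(-9891) + (5 + 67 + 96)*(1/15592) = 24937*(-1/9891) + 168*(1/15592) = -24937/9891 + 21/1949 = -48394502/19277559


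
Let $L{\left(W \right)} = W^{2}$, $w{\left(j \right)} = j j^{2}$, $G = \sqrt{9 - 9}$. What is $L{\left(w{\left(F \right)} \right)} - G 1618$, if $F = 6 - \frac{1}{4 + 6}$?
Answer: $\frac{42180533641}{1000000} \approx 42181.0$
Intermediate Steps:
$G = 0$ ($G = \sqrt{0} = 0$)
$F = \frac{59}{10}$ ($F = 6 - \frac{1}{10} = \frac{59}{10} \approx 5.9$)
$w{\left(j \right)} = j^{3}$
$L{\left(w{\left(F \right)} \right)} - G 1618 = \left(\left(\frac{59}{10}\right)^{3}\right)^{2} - 0 \cdot 1618 = \left(\frac{205379}{1000}\right)^{2} - 0 = \frac{42180533641}{1000000} + 0 = \frac{42180533641}{1000000}$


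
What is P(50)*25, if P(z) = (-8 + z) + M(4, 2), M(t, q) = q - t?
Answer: 1000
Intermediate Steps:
P(z) = -10 + z (P(z) = (-8 + z) + (2 - 1*4) = (-8 + z) + (2 - 4) = (-8 + z) - 2 = -10 + z)
P(50)*25 = (-10 + 50)*25 = 40*25 = 1000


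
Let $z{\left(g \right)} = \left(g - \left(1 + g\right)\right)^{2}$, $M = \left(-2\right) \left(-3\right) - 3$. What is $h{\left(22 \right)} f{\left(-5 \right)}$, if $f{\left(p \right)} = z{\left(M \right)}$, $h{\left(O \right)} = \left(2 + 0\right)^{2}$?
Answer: $4$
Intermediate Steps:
$M = 3$ ($M = 6 - 3 = 3$)
$h{\left(O \right)} = 4$ ($h{\left(O \right)} = 2^{2} = 4$)
$z{\left(g \right)} = 1$ ($z{\left(g \right)} = \left(-1\right)^{2} = 1$)
$f{\left(p \right)} = 1$
$h{\left(22 \right)} f{\left(-5 \right)} = 4 \cdot 1 = 4$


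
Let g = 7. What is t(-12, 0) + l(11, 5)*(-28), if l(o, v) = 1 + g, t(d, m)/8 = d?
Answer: -320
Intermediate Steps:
t(d, m) = 8*d
l(o, v) = 8 (l(o, v) = 1 + 7 = 8)
t(-12, 0) + l(11, 5)*(-28) = 8*(-12) + 8*(-28) = -96 - 224 = -320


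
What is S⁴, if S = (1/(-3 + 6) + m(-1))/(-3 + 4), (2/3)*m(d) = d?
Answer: 2401/1296 ≈ 1.8526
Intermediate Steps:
m(d) = 3*d/2
S = -7/6 (S = (1/(-3 + 6) + (3/2)*(-1))/(-3 + 4) = (1/3 - 3/2)/1 = (⅓ - 3/2)*1 = -7/6*1 = -7/6 ≈ -1.1667)
S⁴ = (-7/6)⁴ = 2401/1296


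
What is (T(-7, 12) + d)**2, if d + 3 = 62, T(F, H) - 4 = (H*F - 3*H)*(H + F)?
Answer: 288369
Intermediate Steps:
T(F, H) = 4 + (F + H)*(-3*H + F*H) (T(F, H) = 4 + (H*F - 3*H)*(H + F) = 4 + (F*H - 3*H)*(F + H) = 4 + (-3*H + F*H)*(F + H) = 4 + (F + H)*(-3*H + F*H))
d = 59 (d = -3 + 62 = 59)
(T(-7, 12) + d)**2 = ((4 - 3*12**2 - 7*12**2 + 12*(-7)**2 - 3*(-7)*12) + 59)**2 = ((4 - 3*144 - 7*144 + 12*49 + 252) + 59)**2 = ((4 - 432 - 1008 + 588 + 252) + 59)**2 = (-596 + 59)**2 = (-537)**2 = 288369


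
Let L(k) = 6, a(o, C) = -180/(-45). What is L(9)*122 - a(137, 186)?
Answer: 728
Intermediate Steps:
a(o, C) = 4 (a(o, C) = -180*(-1/45) = 4)
L(9)*122 - a(137, 186) = 6*122 - 1*4 = 732 - 4 = 728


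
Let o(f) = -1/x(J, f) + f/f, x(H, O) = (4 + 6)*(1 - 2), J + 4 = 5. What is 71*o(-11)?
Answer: 781/10 ≈ 78.100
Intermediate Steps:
J = 1 (J = -4 + 5 = 1)
x(H, O) = -10 (x(H, O) = 10*(-1) = -10)
o(f) = 11/10 (o(f) = -1/(-10) + f/f = -1*(-⅒) + 1 = ⅒ + 1 = 11/10)
71*o(-11) = 71*(11/10) = 781/10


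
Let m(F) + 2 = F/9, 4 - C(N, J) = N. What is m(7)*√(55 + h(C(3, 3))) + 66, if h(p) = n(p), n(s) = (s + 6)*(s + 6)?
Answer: 66 - 22*√26/9 ≈ 53.536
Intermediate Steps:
n(s) = (6 + s)² (n(s) = (6 + s)*(6 + s) = (6 + s)²)
C(N, J) = 4 - N
h(p) = (6 + p)²
m(F) = -2 + F/9
m(7)*√(55 + h(C(3, 3))) + 66 = (-2 + (⅑)*7)*√(55 + (6 + (4 - 1*3))²) + 66 = (-2 + 7/9)*√(55 + (6 + (4 - 3))²) + 66 = -11*√(55 + (6 + 1)²)/9 + 66 = -11*√(55 + 7²)/9 + 66 = -11*√(55 + 49)/9 + 66 = -22*√26/9 + 66 = 66 - 22*√26/9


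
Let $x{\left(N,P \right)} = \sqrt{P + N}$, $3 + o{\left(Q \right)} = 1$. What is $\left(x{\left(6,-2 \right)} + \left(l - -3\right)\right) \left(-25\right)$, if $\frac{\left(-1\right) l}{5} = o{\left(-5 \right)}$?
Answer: $-375$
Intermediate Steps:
$o{\left(Q \right)} = -2$ ($o{\left(Q \right)} = -3 + 1 = -2$)
$x{\left(N,P \right)} = \sqrt{N + P}$
$l = 10$ ($l = \left(-5\right) \left(-2\right) = 10$)
$\left(x{\left(6,-2 \right)} + \left(l - -3\right)\right) \left(-25\right) = \left(\sqrt{6 - 2} + \left(10 - -3\right)\right) \left(-25\right) = \left(\sqrt{4} + \left(10 + 3\right)\right) \left(-25\right) = \left(2 + 13\right) \left(-25\right) = 15 \left(-25\right) = -375$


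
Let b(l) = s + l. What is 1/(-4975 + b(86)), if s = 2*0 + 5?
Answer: -1/4884 ≈ -0.00020475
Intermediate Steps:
s = 5 (s = 0 + 5 = 5)
b(l) = 5 + l
1/(-4975 + b(86)) = 1/(-4975 + (5 + 86)) = 1/(-4975 + 91) = 1/(-4884) = -1/4884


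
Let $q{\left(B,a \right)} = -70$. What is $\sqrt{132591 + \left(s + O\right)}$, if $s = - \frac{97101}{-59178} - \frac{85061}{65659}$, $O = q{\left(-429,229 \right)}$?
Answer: $\frac{\sqrt{222306633398220904240554}}{1295189434} \approx 364.03$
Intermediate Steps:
$O = -70$
$s = \frac{447271567}{1295189434}$ ($s = \left(-97101\right) \left(- \frac{1}{59178}\right) - \frac{85061}{65659} = \frac{32367}{19726} - \frac{85061}{65659} = \frac{447271567}{1295189434} \approx 0.34533$)
$\sqrt{132591 + \left(s + O\right)} = \sqrt{132591 + \left(\frac{447271567}{1295189434} - 70\right)} = \sqrt{132591 - \frac{90215988813}{1295189434}} = \sqrt{\frac{171640246254681}{1295189434}} = \frac{\sqrt{222306633398220904240554}}{1295189434}$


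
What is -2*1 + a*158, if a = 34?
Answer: 5370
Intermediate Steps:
-2*1 + a*158 = -2*1 + 34*158 = -2 + 5372 = 5370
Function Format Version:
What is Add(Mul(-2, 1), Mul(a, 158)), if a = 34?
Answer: 5370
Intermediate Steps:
Add(Mul(-2, 1), Mul(a, 158)) = Add(Mul(-2, 1), Mul(34, 158)) = Add(-2, 5372) = 5370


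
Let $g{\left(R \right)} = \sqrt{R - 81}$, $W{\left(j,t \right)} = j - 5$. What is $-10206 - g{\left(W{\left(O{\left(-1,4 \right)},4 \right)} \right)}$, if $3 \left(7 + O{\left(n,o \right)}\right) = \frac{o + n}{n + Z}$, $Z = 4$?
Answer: $-10206 - \frac{i \sqrt{834}}{3} \approx -10206.0 - 9.6264 i$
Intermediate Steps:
$O{\left(n,o \right)} = -7 + \frac{n + o}{3 \left(4 + n\right)}$ ($O{\left(n,o \right)} = -7 + \frac{\left(o + n\right) \frac{1}{n + 4}}{3} = -7 + \frac{\left(n + o\right) \frac{1}{4 + n}}{3} = -7 + \frac{\frac{1}{4 + n} \left(n + o\right)}{3} = -7 + \frac{n + o}{3 \left(4 + n\right)}$)
$W{\left(j,t \right)} = -5 + j$
$g{\left(R \right)} = \sqrt{-81 + R}$
$-10206 - g{\left(W{\left(O{\left(-1,4 \right)},4 \right)} \right)} = -10206 - \sqrt{-81 + \left(-5 + \frac{-84 + 4 - -20}{3 \left(4 - 1\right)}\right)} = -10206 - \sqrt{-81 + \left(-5 + \frac{-84 + 4 + 20}{3 \cdot 3}\right)} = -10206 - \sqrt{-81 + \left(-5 + \frac{1}{3} \cdot \frac{1}{3} \left(-60\right)\right)} = -10206 - \sqrt{-81 - \frac{35}{3}} = -10206 - \sqrt{- \frac{278}{3}} = -10206 - \frac{i \sqrt{834}}{3}$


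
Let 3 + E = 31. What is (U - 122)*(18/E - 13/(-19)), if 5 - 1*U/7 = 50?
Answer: -8119/14 ≈ -579.93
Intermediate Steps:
E = 28 (E = -3 + 31 = 28)
U = -315 (U = 35 - 7*50 = 35 - 350 = -315)
(U - 122)*(18/E - 13/(-19)) = (-315 - 122)*(18/28 - 13/(-19)) = -437*(18*(1/28) - 13*(-1/19)) = -437*(9/14 + 13/19) = -437*353/266 = -8119/14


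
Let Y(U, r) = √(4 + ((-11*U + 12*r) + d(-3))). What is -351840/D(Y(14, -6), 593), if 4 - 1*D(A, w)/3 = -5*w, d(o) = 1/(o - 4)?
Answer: -117280/2969 ≈ -39.502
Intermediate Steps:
d(o) = 1/(-4 + o)
Y(U, r) = √(27/7 - 11*U + 12*r) (Y(U, r) = √(4 + ((-11*U + 12*r) + 1/(-4 - 3))) = √(4 + ((-11*U + 12*r) + 1/(-7))) = √(4 + ((-11*U + 12*r) - ⅐)) = √(4 + (-⅐ - 11*U + 12*r)) = √(27/7 - 11*U + 12*r))
D(A, w) = 12 + 15*w (D(A, w) = 12 - (-15)*w = 12 + 15*w)
-351840/D(Y(14, -6), 593) = -351840/(12 + 15*593) = -351840/(12 + 8895) = -351840/8907 = -351840*1/8907 = -117280/2969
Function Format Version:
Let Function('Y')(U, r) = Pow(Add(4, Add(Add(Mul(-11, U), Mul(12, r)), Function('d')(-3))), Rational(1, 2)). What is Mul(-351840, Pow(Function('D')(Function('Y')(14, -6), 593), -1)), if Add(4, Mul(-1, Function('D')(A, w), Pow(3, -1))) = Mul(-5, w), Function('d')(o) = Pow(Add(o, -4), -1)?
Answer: Rational(-117280, 2969) ≈ -39.502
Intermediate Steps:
Function('d')(o) = Pow(Add(-4, o), -1)
Function('Y')(U, r) = Pow(Add(Rational(27, 7), Mul(-11, U), Mul(12, r)), Rational(1, 2)) (Function('Y')(U, r) = Pow(Add(4, Add(Add(Mul(-11, U), Mul(12, r)), Pow(Add(-4, -3), -1))), Rational(1, 2)) = Pow(Add(4, Add(Add(Mul(-11, U), Mul(12, r)), Pow(-7, -1))), Rational(1, 2)) = Pow(Add(4, Add(Add(Mul(-11, U), Mul(12, r)), Rational(-1, 7))), Rational(1, 2)) = Pow(Add(4, Add(Rational(-1, 7), Mul(-11, U), Mul(12, r))), Rational(1, 2)) = Pow(Add(Rational(27, 7), Mul(-11, U), Mul(12, r)), Rational(1, 2)))
Function('D')(A, w) = Add(12, Mul(15, w)) (Function('D')(A, w) = Add(12, Mul(-3, Mul(-5, w))) = Add(12, Mul(15, w)))
Mul(-351840, Pow(Function('D')(Function('Y')(14, -6), 593), -1)) = Mul(-351840, Pow(Add(12, Mul(15, 593)), -1)) = Mul(-351840, Pow(Add(12, 8895), -1)) = Mul(-351840, Pow(8907, -1)) = Mul(-351840, Rational(1, 8907)) = Rational(-117280, 2969)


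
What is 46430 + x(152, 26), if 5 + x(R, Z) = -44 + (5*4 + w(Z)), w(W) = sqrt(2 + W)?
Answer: 46401 + 2*sqrt(7) ≈ 46406.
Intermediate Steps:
x(R, Z) = -29 + sqrt(2 + Z) (x(R, Z) = -5 + (-44 + (5*4 + sqrt(2 + Z))) = -5 + (-44 + (20 + sqrt(2 + Z))) = -5 + (-24 + sqrt(2 + Z)) = -29 + sqrt(2 + Z))
46430 + x(152, 26) = 46430 + (-29 + sqrt(2 + 26)) = 46430 + (-29 + sqrt(28)) = 46430 + (-29 + 2*sqrt(7)) = 46401 + 2*sqrt(7)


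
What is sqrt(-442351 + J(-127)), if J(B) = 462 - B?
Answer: I*sqrt(441762) ≈ 664.65*I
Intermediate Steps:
sqrt(-442351 + J(-127)) = sqrt(-442351 + (462 - 1*(-127))) = sqrt(-442351 + (462 + 127)) = sqrt(-442351 + 589) = sqrt(-441762) = I*sqrt(441762)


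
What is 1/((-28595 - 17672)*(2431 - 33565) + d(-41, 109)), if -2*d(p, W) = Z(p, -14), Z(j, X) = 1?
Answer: 2/2880953555 ≈ 6.9421e-10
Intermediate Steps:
d(p, W) = -½ (d(p, W) = -½*1 = -½)
1/((-28595 - 17672)*(2431 - 33565) + d(-41, 109)) = 1/((-28595 - 17672)*(2431 - 33565) - ½) = 1/(-46267*(-31134) - ½) = 1/(1440476778 - ½) = 1/(2880953555/2) = 2/2880953555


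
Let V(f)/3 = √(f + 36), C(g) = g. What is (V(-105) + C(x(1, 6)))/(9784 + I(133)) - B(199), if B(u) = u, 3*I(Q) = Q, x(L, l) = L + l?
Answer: -5867494/29485 + 9*I*√69/29485 ≈ -199.0 + 0.0025355*I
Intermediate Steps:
V(f) = 3*√(36 + f) (V(f) = 3*√(f + 36) = 3*√(36 + f))
I(Q) = Q/3
(V(-105) + C(x(1, 6)))/(9784 + I(133)) - B(199) = (3*√(36 - 105) + (1 + 6))/(9784 + (⅓)*133) - 1*199 = (3*√(-69) + 7)/(9784 + 133/3) - 199 = (3*(I*√69) + 7)/(29485/3) - 199 = (3*I*√69 + 7)*(3/29485) - 199 = (7 + 3*I*√69)*(3/29485) - 199 = (21/29485 + 9*I*√69/29485) - 199 = -5867494/29485 + 9*I*√69/29485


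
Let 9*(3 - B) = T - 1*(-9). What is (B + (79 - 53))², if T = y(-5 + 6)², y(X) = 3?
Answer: 729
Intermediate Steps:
T = 9 (T = 3² = 9)
B = 1 (B = 3 - (9 - 1*(-9))/9 = 3 - (9 + 9)/9 = 3 - ⅑*18 = 3 - 2 = 1)
(B + (79 - 53))² = (1 + (79 - 53))² = (1 + 26)² = 27² = 729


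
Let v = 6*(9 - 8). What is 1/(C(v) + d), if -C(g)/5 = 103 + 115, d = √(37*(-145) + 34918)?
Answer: -1090/1158547 - √29553/1158547 ≈ -0.0010892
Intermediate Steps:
d = √29553 (d = √(-5365 + 34918) = √29553 ≈ 171.91)
v = 6 (v = 6*1 = 6)
C(g) = -1090 (C(g) = -5*(103 + 115) = -5*218 = -1090)
1/(C(v) + d) = 1/(-1090 + √29553)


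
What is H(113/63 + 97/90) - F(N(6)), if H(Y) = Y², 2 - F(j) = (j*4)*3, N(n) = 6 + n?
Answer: 736201/4900 ≈ 150.25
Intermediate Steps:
F(j) = 2 - 12*j (F(j) = 2 - j*4*3 = 2 - 4*j*3 = 2 - 12*j)
H(113/63 + 97/90) - F(N(6)) = (113/63 + 97/90)² - (2 - 12*(6 + 6)) = (113*(1/63) + 97*(1/90))² - (2 - 12*12) = (113/63 + 97/90)² - (2 - 144) = (201/70)² - 1*(-142) = 40401/4900 + 142 = 736201/4900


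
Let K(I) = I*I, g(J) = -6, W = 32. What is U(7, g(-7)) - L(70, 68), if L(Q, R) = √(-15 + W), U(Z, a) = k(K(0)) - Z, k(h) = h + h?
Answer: -7 - √17 ≈ -11.123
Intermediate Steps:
K(I) = I²
k(h) = 2*h
U(Z, a) = -Z (U(Z, a) = 2*0² - Z = 2*0 - Z = 0 - Z = -Z)
L(Q, R) = √17 (L(Q, R) = √(-15 + 32) = √17)
U(7, g(-7)) - L(70, 68) = -1*7 - √17 = -7 - √17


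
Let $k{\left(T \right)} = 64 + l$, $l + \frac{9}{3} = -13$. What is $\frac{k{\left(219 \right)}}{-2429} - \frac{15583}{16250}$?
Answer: $- \frac{38631107}{39471250} \approx -0.97871$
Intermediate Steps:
$l = -16$ ($l = -3 - 13 = -16$)
$k{\left(T \right)} = 48$ ($k{\left(T \right)} = 64 - 16 = 48$)
$\frac{k{\left(219 \right)}}{-2429} - \frac{15583}{16250} = \frac{48}{-2429} - \frac{15583}{16250} = 48 \left(- \frac{1}{2429}\right) - \frac{15583}{16250} = - \frac{48}{2429} - \frac{15583}{16250} = - \frac{38631107}{39471250}$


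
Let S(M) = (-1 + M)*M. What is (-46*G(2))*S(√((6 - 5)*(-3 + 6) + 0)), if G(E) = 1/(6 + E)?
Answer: -69/4 + 23*√3/4 ≈ -7.2907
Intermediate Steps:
S(M) = M*(-1 + M)
(-46*G(2))*S(√((6 - 5)*(-3 + 6) + 0)) = (-46/(6 + 2))*(√((6 - 5)*(-3 + 6) + 0)*(-1 + √((6 - 5)*(-3 + 6) + 0))) = (-46/8)*(√(1*3 + 0)*(-1 + √(1*3 + 0))) = (-46*⅛)*(√(3 + 0)*(-1 + √(3 + 0))) = -23*√3*(-1 + √3)/4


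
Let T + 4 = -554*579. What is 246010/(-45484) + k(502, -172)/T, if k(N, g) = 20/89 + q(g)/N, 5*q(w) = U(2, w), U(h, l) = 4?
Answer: -2203536775174013/407404794960650 ≈ -5.4087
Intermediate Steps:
T = -320770 (T = -4 - 554*579 = -4 - 320766 = -320770)
q(w) = ⅘ (q(w) = (⅕)*4 = ⅘)
k(N, g) = 20/89 + 4/(5*N)
246010/(-45484) + k(502, -172)/T = 246010/(-45484) + ((4/445)*(89 + 25*502)/502)/(-320770) = 246010*(-1/45484) + ((4/445)*(1/502)*(89 + 12550))*(-1/320770) = -123005/22742 + ((4/445)*(1/502)*12639)*(-1/320770) = -123005/22742 + (25278/111695)*(-1/320770) = -123005/22742 - 12639/17914202575 = -2203536775174013/407404794960650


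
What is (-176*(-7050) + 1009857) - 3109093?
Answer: -858436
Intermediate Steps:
(-176*(-7050) + 1009857) - 3109093 = (1240800 + 1009857) - 3109093 = 2250657 - 3109093 = -858436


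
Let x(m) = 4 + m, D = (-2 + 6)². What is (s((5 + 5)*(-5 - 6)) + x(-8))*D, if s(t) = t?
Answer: -1824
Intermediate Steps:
D = 16 (D = 4² = 16)
(s((5 + 5)*(-5 - 6)) + x(-8))*D = ((5 + 5)*(-5 - 6) + (4 - 8))*16 = (10*(-11) - 4)*16 = (-110 - 4)*16 = -114*16 = -1824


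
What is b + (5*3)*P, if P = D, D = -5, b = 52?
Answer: -23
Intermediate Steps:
P = -5
b + (5*3)*P = 52 + (5*3)*(-5) = 52 + 15*(-5) = 52 - 75 = -23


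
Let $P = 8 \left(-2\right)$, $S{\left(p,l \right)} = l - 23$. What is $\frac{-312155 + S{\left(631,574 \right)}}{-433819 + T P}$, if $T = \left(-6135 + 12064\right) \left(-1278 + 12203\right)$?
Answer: $\frac{103868}{345607673} \approx 0.00030054$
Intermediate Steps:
$S{\left(p,l \right)} = -23 + l$ ($S{\left(p,l \right)} = l - 23 = -23 + l$)
$T = 64774325$ ($T = 5929 \cdot 10925 = 64774325$)
$P = -16$
$\frac{-312155 + S{\left(631,574 \right)}}{-433819 + T P} = \frac{-312155 + \left(-23 + 574\right)}{-433819 + 64774325 \left(-16\right)} = \frac{-312155 + 551}{-433819 - 1036389200} = - \frac{311604}{-1036823019} = \left(-311604\right) \left(- \frac{1}{1036823019}\right) = \frac{103868}{345607673}$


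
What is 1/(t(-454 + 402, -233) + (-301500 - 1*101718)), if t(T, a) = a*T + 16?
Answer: -1/391086 ≈ -2.5570e-6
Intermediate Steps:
t(T, a) = 16 + T*a (t(T, a) = T*a + 16 = 16 + T*a)
1/(t(-454 + 402, -233) + (-301500 - 1*101718)) = 1/((16 + (-454 + 402)*(-233)) + (-301500 - 1*101718)) = 1/((16 - 52*(-233)) + (-301500 - 101718)) = 1/((16 + 12116) - 403218) = 1/(12132 - 403218) = 1/(-391086) = -1/391086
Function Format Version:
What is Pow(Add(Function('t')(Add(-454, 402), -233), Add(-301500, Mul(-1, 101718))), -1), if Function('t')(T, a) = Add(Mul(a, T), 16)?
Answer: Rational(-1, 391086) ≈ -2.5570e-6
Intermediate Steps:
Function('t')(T, a) = Add(16, Mul(T, a)) (Function('t')(T, a) = Add(Mul(T, a), 16) = Add(16, Mul(T, a)))
Pow(Add(Function('t')(Add(-454, 402), -233), Add(-301500, Mul(-1, 101718))), -1) = Pow(Add(Add(16, Mul(Add(-454, 402), -233)), Add(-301500, Mul(-1, 101718))), -1) = Pow(Add(Add(16, Mul(-52, -233)), Add(-301500, -101718)), -1) = Pow(Add(Add(16, 12116), -403218), -1) = Pow(Add(12132, -403218), -1) = Pow(-391086, -1) = Rational(-1, 391086)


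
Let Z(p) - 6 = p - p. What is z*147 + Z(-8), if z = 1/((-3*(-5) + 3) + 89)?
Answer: 789/107 ≈ 7.3738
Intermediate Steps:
Z(p) = 6 (Z(p) = 6 + (p - p) = 6 + 0 = 6)
z = 1/107 (z = 1/((15 + 3) + 89) = 1/(18 + 89) = 1/107 ≈ 0.0093458)
z*147 + Z(-8) = (1/107)*147 + 6 = 147/107 + 6 = 789/107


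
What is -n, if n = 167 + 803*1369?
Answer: -1099474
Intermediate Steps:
n = 1099474 (n = 167 + 1099307 = 1099474)
-n = -1*1099474 = -1099474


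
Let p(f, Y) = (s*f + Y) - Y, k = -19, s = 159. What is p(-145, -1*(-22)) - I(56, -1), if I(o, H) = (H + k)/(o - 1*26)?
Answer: -69163/3 ≈ -23054.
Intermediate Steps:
p(f, Y) = 159*f (p(f, Y) = (159*f + Y) - Y = (Y + 159*f) - Y = 159*f)
I(o, H) = (-19 + H)/(-26 + o) (I(o, H) = (H - 19)/(o - 1*26) = (-19 + H)/(o - 26) = (-19 + H)/(-26 + o))
p(-145, -1*(-22)) - I(56, -1) = 159*(-145) - (-19 - 1)/(-26 + 56) = -23055 - (-20)/30 = -23055 - 1*(-2/3) = -23055 + 2/3 = -69163/3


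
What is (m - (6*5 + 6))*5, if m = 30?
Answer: -30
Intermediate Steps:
(m - (6*5 + 6))*5 = (30 - (6*5 + 6))*5 = (30 - (30 + 6))*5 = (30 - 1*36)*5 = (30 - 36)*5 = -6*5 = -30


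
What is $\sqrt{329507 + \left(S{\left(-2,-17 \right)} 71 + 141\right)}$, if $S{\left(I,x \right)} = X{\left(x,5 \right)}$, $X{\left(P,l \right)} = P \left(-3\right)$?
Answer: $\sqrt{333269} \approx 577.29$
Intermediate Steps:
$X{\left(P,l \right)} = - 3 P$
$S{\left(I,x \right)} = - 3 x$
$\sqrt{329507 + \left(S{\left(-2,-17 \right)} 71 + 141\right)} = \sqrt{329507 + \left(\left(-3\right) \left(-17\right) 71 + 141\right)} = \sqrt{329507 + \left(51 \cdot 71 + 141\right)} = \sqrt{329507 + \left(3621 + 141\right)} = \sqrt{329507 + 3762} = \sqrt{333269}$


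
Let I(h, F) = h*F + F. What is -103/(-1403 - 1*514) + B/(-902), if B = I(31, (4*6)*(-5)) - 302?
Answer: 4016560/864567 ≈ 4.6457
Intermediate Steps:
I(h, F) = F + F*h (I(h, F) = F*h + F = F + F*h)
B = -4142 (B = ((4*6)*(-5))*(1 + 31) - 302 = (24*(-5))*32 - 302 = -120*32 - 302 = -3840 - 302 = -4142)
-103/(-1403 - 1*514) + B/(-902) = -103/(-1403 - 1*514) - 4142/(-902) = -103/(-1403 - 514) - 4142*(-1/902) = -103/(-1917) + 2071/451 = -103*(-1/1917) + 2071/451 = 103/1917 + 2071/451 = 4016560/864567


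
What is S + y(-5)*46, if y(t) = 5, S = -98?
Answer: 132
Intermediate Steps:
S + y(-5)*46 = -98 + 5*46 = -98 + 230 = 132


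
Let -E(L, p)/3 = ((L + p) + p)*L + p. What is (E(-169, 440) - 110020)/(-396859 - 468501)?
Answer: -249137/865360 ≈ -0.28790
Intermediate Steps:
E(L, p) = -3*p - 3*L*(L + 2*p) (E(L, p) = -3*(((L + p) + p)*L + p) = -3*((L + 2*p)*L + p) = -3*(L*(L + 2*p) + p) = -3*(p + L*(L + 2*p)) = -3*p - 3*L*(L + 2*p))
(E(-169, 440) - 110020)/(-396859 - 468501) = ((-3*440 - 3*(-169)**2 - 6*(-169)*440) - 110020)/(-396859 - 468501) = ((-1320 - 3*28561 + 446160) - 110020)/(-865360) = ((-1320 - 85683 + 446160) - 110020)*(-1/865360) = (359157 - 110020)*(-1/865360) = 249137*(-1/865360) = -249137/865360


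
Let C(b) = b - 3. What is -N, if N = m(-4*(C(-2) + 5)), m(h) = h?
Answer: 0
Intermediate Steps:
C(b) = -3 + b
N = 0 (N = -4*((-3 - 2) + 5) = -4*(-5 + 5) = -4*0 = 0)
-N = -1*0 = 0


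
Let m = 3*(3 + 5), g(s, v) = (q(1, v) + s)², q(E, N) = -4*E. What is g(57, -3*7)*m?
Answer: 67416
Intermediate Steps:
g(s, v) = (-4 + s)² (g(s, v) = (-4*1 + s)² = (-4 + s)²)
m = 24 (m = 3*8 = 24)
g(57, -3*7)*m = (-4 + 57)²*24 = 53²*24 = 2809*24 = 67416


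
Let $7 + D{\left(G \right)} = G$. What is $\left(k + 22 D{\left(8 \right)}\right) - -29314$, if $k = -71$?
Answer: $29265$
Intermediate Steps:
$D{\left(G \right)} = -7 + G$
$\left(k + 22 D{\left(8 \right)}\right) - -29314 = \left(-71 + 22 \left(-7 + 8\right)\right) - -29314 = \left(-71 + 22 \cdot 1\right) + 29314 = \left(-71 + 22\right) + 29314 = -49 + 29314 = 29265$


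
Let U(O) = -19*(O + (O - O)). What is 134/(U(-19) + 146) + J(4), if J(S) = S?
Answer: 2162/507 ≈ 4.2643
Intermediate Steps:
U(O) = -19*O (U(O) = -19*(O + 0) = -19*O)
134/(U(-19) + 146) + J(4) = 134/(-19*(-19) + 146) + 4 = 134/(361 + 146) + 4 = 134/507 + 4 = 2162/507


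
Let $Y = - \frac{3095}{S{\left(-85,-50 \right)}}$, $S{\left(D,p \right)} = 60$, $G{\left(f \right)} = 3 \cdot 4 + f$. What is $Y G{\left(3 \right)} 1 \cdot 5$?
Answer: $- \frac{15475}{4} \approx -3868.8$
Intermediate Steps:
$G{\left(f \right)} = 12 + f$
$Y = - \frac{619}{12}$ ($Y = - \frac{3095}{60} = \left(-3095\right) \frac{1}{60} = - \frac{619}{12} \approx -51.583$)
$Y G{\left(3 \right)} 1 \cdot 5 = - \frac{619 \left(12 + 3\right) 1 \cdot 5}{12} = - \frac{619 \cdot 15 \cdot 1 \cdot 5}{12} = - \frac{619 \cdot 15 \cdot 5}{12} = \left(- \frac{619}{12}\right) 75 = - \frac{15475}{4}$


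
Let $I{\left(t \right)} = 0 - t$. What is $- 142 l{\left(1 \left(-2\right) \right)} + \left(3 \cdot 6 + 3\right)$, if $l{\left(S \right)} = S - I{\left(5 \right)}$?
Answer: $-405$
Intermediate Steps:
$I{\left(t \right)} = - t$
$l{\left(S \right)} = 5 + S$ ($l{\left(S \right)} = S - \left(-1\right) 5 = S - -5 = S + 5 = 5 + S$)
$- 142 l{\left(1 \left(-2\right) \right)} + \left(3 \cdot 6 + 3\right) = - 142 \left(5 + 1 \left(-2\right)\right) + \left(3 \cdot 6 + 3\right) = - 142 \left(5 - 2\right) + \left(18 + 3\right) = \left(-142\right) 3 + 21 = -426 + 21 = -405$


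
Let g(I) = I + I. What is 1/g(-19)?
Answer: -1/38 ≈ -0.026316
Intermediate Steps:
g(I) = 2*I
1/g(-19) = 1/(2*(-19)) = 1/(-38) = -1/38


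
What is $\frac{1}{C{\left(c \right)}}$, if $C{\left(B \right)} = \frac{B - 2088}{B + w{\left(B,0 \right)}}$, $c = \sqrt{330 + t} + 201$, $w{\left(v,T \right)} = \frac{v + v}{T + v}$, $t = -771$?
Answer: $- \frac{12754}{118707} - \frac{1463 i}{118707} \approx -0.10744 - 0.012324 i$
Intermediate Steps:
$w{\left(v,T \right)} = \frac{2 v}{T + v}$
$c = 201 + 21 i$ ($c = \sqrt{330 - 771} + 201 = \sqrt{-441} + 201 = 21 i + 201 = 201 + 21 i \approx 201.0 + 21.0 i$)
$C{\left(B \right)} = \frac{-2088 + B}{2 + B}$ ($C{\left(B \right)} = \frac{B - 2088}{B + \frac{2 B}{0 + B}} = \frac{-2088 + B}{B + \frac{2 B}{B}} = \frac{-2088 + B}{B + 2} = \frac{-2088 + B}{2 + B}$)
$\frac{1}{C{\left(c \right)}} = \frac{1}{\frac{1}{2 + \left(201 + 21 i\right)} \left(-2088 + \left(201 + 21 i\right)\right)} = \frac{1}{\frac{1}{203 + 21 i} \left(-1887 + 21 i\right)} = \frac{1}{\frac{203 - 21 i}{41650} \left(-1887 + 21 i\right)} = \frac{1}{\frac{1}{41650} \left(-1887 + 21 i\right) \left(203 - 21 i\right)} = \frac{\left(-1887 - 21 i\right) \left(203 + 21 i\right)}{3561210}$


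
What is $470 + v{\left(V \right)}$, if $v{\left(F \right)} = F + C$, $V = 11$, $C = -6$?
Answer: $475$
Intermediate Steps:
$v{\left(F \right)} = -6 + F$ ($v{\left(F \right)} = F - 6 = -6 + F$)
$470 + v{\left(V \right)} = 470 + \left(-6 + 11\right) = 470 + 5 = 475$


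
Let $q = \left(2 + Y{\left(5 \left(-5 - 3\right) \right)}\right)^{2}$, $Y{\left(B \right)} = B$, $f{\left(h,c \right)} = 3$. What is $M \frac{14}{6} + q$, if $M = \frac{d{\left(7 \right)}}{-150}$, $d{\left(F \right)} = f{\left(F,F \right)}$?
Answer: $\frac{216593}{150} \approx 1444.0$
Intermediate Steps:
$d{\left(F \right)} = 3$
$M = - \frac{1}{50}$ ($M = \frac{3}{-150} = 3 \left(- \frac{1}{150}\right) = - \frac{1}{50} \approx -0.02$)
$q = 1444$ ($q = \left(2 + 5 \left(-5 - 3\right)\right)^{2} = \left(2 + 5 \left(-8\right)\right)^{2} = \left(2 - 40\right)^{2} = \left(-38\right)^{2} = 1444$)
$M \frac{14}{6} + q = - \frac{14 \cdot \frac{1}{6}}{50} + 1444 = \left(- \frac{1}{50}\right) \frac{7}{3} + 1444 = - \frac{7}{150} + 1444 = \frac{216593}{150}$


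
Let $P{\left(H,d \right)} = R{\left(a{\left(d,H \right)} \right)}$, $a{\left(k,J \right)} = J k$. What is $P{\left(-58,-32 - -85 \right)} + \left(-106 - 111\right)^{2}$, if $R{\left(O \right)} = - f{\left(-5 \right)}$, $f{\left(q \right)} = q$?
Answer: $47094$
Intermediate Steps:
$R{\left(O \right)} = 5$ ($R{\left(O \right)} = \left(-1\right) \left(-5\right) = 5$)
$P{\left(H,d \right)} = 5$
$P{\left(-58,-32 - -85 \right)} + \left(-106 - 111\right)^{2} = 5 + \left(-106 - 111\right)^{2} = 5 + \left(-217\right)^{2} = 5 + 47089 = 47094$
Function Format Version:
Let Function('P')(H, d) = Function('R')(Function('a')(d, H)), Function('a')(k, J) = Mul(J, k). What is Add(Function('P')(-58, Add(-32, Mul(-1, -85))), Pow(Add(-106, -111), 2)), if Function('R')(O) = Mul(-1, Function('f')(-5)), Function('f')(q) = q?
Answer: 47094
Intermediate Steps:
Function('R')(O) = 5 (Function('R')(O) = Mul(-1, -5) = 5)
Function('P')(H, d) = 5
Add(Function('P')(-58, Add(-32, Mul(-1, -85))), Pow(Add(-106, -111), 2)) = Add(5, Pow(Add(-106, -111), 2)) = Add(5, Pow(-217, 2)) = Add(5, 47089) = 47094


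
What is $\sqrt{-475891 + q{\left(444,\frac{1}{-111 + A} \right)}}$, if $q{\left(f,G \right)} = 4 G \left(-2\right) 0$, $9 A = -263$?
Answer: $i \sqrt{475891} \approx 689.85 i$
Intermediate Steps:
$A = - \frac{263}{9}$ ($A = \frac{1}{9} \left(-263\right) = - \frac{263}{9} \approx -29.222$)
$q{\left(f,G \right)} = 0$ ($q{\left(f,G \right)} = 4 - 2 G 0 = 4 \cdot 0 = 0$)
$\sqrt{-475891 + q{\left(444,\frac{1}{-111 + A} \right)}} = \sqrt{-475891 + 0} = \sqrt{-475891} = i \sqrt{475891}$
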